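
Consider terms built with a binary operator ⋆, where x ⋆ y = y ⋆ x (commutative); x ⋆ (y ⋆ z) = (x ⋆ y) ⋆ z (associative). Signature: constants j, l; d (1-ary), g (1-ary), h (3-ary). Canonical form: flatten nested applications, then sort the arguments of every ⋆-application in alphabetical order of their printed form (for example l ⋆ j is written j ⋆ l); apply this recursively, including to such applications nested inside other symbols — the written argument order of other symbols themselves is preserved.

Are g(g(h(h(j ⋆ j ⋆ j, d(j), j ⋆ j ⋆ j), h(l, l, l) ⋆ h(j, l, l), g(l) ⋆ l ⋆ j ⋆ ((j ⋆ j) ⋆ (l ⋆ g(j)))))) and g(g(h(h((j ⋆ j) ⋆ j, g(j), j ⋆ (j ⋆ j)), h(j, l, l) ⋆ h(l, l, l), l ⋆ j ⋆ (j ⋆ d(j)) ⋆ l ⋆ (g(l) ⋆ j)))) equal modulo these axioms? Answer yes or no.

Left:  g(g(h(h(j ⋆ j ⋆ j, d(j), j ⋆ j ⋆ j), h(l, l, l) ⋆ h(j, l, l), g(l) ⋆ l ⋆ j ⋆ ((j ⋆ j) ⋆ (l ⋆ g(j))))))
  Focus inside:  g(l) ⋆ l ⋆ j ⋆ ((j ⋆ j) ⋆ (l ⋆ g(j)))
  Un-nest:  g(l) ⋆ l ⋆ j ⋆ j ⋆ j ⋆ l ⋆ g(j)
  Sort:  g(j) ⋆ g(l) ⋆ j ⋆ j ⋆ j ⋆ l ⋆ l
  Rebuild:  g(g(h(h(j ⋆ j ⋆ j, d(j), j ⋆ j ⋆ j), h(j, l, l) ⋆ h(l, l, l), g(j) ⋆ g(l) ⋆ j ⋆ j ⋆ j ⋆ l ⋆ l)))
Right:  g(g(h(h((j ⋆ j) ⋆ j, g(j), j ⋆ (j ⋆ j)), h(j, l, l) ⋆ h(l, l, l), l ⋆ j ⋆ (j ⋆ d(j)) ⋆ l ⋆ (g(l) ⋆ j))))
  Descend into:  l ⋆ j ⋆ (j ⋆ d(j)) ⋆ l ⋆ (g(l) ⋆ j)
  Merge nested applications:  l ⋆ j ⋆ j ⋆ d(j) ⋆ l ⋆ g(l) ⋆ j
  Sort arguments:  d(j) ⋆ g(l) ⋆ j ⋆ j ⋆ j ⋆ l ⋆ l
  Rebuild:  g(g(h(h(j ⋆ j ⋆ j, g(j), j ⋆ j ⋆ j), h(j, l, l) ⋆ h(l, l, l), d(j) ⋆ g(l) ⋆ j ⋆ j ⋆ j ⋆ l ⋆ l)))

Answer: no — g(g(h(h(j ⋆ j ⋆ j, d(j), j ⋆ j ⋆ j), h(j, l, l) ⋆ h(l, l, l), g(j) ⋆ g(l) ⋆ j ⋆ j ⋆ j ⋆ l ⋆ l))) vs g(g(h(h(j ⋆ j ⋆ j, g(j), j ⋆ j ⋆ j), h(j, l, l) ⋆ h(l, l, l), d(j) ⋆ g(l) ⋆ j ⋆ j ⋆ j ⋆ l ⋆ l)))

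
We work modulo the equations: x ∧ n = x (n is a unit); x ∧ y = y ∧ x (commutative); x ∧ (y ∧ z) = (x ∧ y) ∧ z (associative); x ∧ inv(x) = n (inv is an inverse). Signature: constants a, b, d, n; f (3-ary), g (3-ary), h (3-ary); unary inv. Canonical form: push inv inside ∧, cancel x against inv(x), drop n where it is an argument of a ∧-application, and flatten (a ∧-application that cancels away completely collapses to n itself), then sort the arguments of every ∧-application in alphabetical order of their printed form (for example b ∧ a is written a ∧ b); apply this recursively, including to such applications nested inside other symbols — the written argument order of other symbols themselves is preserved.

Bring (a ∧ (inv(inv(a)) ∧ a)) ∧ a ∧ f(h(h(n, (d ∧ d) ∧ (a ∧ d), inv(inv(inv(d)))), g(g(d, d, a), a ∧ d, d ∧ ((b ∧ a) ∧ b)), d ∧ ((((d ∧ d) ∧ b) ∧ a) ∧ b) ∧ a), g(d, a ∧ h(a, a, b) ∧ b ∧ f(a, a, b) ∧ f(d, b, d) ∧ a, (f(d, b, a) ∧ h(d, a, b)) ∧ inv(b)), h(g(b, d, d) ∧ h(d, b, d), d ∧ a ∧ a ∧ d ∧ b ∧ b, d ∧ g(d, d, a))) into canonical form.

Answer: a ∧ a ∧ a ∧ a ∧ f(h(h(n, a ∧ d ∧ d ∧ d, inv(d)), g(g(d, d, a), a ∧ d, a ∧ b ∧ b ∧ d), a ∧ a ∧ b ∧ b ∧ d ∧ d ∧ d), g(d, a ∧ a ∧ b ∧ f(a, a, b) ∧ f(d, b, d) ∧ h(a, a, b), f(d, b, a) ∧ h(d, a, b) ∧ inv(b)), h(g(b, d, d) ∧ h(d, b, d), a ∧ a ∧ b ∧ b ∧ d ∧ d, d ∧ g(d, d, a)))

Derivation:
Push inv inside:  distribute inv over ∧ and collapse double inv
Collect terms:  a ∧ a ∧ a ∧ a ∧ f(h(h(n, a ∧ d ∧ d ∧ d, inv(d)), g(g(d, d, a), a ∧ d, a ∧ b ∧ b ∧ d), a ∧ a ∧ b ∧ b ∧ d ∧ d ∧ d), g(d, a ∧ a ∧ b ∧ f(a, a, b) ∧ f(d, b, d) ∧ h(a, a, b), f(d, b, a) ∧ h(d, a, b) ∧ inv(b)), h(g(b, d, d) ∧ h(d, b, d), a ∧ a ∧ b ∧ b ∧ d ∧ d, d ∧ g(d, d, a)))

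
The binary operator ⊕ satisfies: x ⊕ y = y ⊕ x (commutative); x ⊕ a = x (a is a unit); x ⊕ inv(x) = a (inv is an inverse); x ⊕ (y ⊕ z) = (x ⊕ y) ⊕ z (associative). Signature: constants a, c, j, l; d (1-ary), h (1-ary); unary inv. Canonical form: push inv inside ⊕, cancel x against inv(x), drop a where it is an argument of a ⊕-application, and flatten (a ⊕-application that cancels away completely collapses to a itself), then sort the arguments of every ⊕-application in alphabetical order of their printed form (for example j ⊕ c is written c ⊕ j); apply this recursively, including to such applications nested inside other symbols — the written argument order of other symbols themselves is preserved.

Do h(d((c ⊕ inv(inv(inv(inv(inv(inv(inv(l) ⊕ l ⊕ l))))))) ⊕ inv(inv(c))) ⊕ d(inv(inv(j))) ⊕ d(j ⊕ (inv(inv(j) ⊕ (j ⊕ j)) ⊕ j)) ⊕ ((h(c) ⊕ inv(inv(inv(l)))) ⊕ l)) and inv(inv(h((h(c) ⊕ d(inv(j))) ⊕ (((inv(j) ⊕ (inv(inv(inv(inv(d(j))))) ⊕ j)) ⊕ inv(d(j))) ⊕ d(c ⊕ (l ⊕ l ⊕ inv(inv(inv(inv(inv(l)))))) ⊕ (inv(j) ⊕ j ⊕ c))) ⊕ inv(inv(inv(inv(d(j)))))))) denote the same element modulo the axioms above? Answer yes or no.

Answer: no — h(d(c ⊕ c ⊕ l) ⊕ d(j) ⊕ d(j) ⊕ h(c)) vs h(d(c ⊕ c ⊕ l) ⊕ d(inv(j)) ⊕ d(j) ⊕ h(c))

Derivation:
Left:  h(d((c ⊕ inv(inv(inv(inv(inv(inv(inv(l) ⊕ l ⊕ l))))))) ⊕ inv(inv(c))) ⊕ d(inv(inv(j))) ⊕ d(j ⊕ (inv(inv(j) ⊕ (j ⊕ j)) ⊕ j)) ⊕ ((h(c) ⊕ inv(inv(inv(l)))) ⊕ l))
  Focus inside:  d((c ⊕ inv(inv(inv(inv(inv(inv(inv(l) ⊕ l ⊕ l))))))) ⊕ inv(inv(c))) ⊕ d(inv(inv(j))) ⊕ d(j ⊕ (inv(inv(j) ⊕ (j ⊕ j)) ⊕ j)) ⊕ ((h(c) ⊕ inv(inv(inv(l)))) ⊕ l)
  Push inv inside:  distribute inv over ⊕ and collapse double inv
  Cancel:  l cancels
  Collect terms:  d(c ⊕ c ⊕ l) ⊕ d(j) ⊕ d(j) ⊕ h(c)
  Put back:  h(d(c ⊕ c ⊕ l) ⊕ d(j) ⊕ d(j) ⊕ h(c))
Right:  inv(inv(h((h(c) ⊕ d(inv(j))) ⊕ (((inv(j) ⊕ (inv(inv(inv(inv(d(j))))) ⊕ j)) ⊕ inv(d(j))) ⊕ d(c ⊕ (l ⊕ l ⊕ inv(inv(inv(inv(inv(l)))))) ⊕ (inv(j) ⊕ j ⊕ c))) ⊕ inv(inv(inv(inv(d(j))))))))
  Push inv inside:  distribute inv over ⊕ and collapse double inv
  Combine occurrences:  h(d(c ⊕ c ⊕ l) ⊕ d(inv(j)) ⊕ d(j) ⊕ h(c))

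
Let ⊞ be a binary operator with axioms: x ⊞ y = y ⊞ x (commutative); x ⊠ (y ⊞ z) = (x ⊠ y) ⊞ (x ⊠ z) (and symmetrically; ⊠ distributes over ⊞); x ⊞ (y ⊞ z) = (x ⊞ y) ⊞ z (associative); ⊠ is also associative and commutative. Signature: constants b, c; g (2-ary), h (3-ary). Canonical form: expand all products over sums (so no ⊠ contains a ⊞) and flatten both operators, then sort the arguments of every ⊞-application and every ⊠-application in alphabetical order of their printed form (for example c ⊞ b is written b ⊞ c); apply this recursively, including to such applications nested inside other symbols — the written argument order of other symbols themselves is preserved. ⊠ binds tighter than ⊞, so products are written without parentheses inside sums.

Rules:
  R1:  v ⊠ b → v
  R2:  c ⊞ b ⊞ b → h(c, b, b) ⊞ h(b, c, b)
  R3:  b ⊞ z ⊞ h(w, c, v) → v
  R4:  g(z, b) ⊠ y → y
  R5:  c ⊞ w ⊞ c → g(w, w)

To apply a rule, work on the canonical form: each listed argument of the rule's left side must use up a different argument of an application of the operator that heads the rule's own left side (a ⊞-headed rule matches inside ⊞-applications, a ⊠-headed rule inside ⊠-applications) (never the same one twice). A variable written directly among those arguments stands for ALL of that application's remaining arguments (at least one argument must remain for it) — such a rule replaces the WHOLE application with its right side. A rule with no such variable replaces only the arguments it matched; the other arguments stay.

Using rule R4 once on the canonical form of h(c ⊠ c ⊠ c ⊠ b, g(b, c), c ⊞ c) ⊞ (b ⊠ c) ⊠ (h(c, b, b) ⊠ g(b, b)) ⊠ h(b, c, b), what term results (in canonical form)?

Canonical form:  b ⊠ c ⊠ g(b, b) ⊠ h(b, c, b) ⊠ h(c, b, b) ⊞ h(b ⊠ c ⊠ c ⊠ c, g(b, c), c ⊞ c)
Apply R4:  consuming g(b, b);  y := b ⊠ c ⊠ h(b, c, b) ⊠ h(c, b, b), z := b
The extension variable absorbs all remaining arguments, so the whole application is rewritten.
Giving:  b ⊠ c ⊠ h(b, c, b) ⊠ h(c, b, b) ⊞ h(b ⊠ c ⊠ c ⊠ c, g(b, c), c ⊞ c)

Answer: b ⊠ c ⊠ h(b, c, b) ⊠ h(c, b, b) ⊞ h(b ⊠ c ⊠ c ⊠ c, g(b, c), c ⊞ c)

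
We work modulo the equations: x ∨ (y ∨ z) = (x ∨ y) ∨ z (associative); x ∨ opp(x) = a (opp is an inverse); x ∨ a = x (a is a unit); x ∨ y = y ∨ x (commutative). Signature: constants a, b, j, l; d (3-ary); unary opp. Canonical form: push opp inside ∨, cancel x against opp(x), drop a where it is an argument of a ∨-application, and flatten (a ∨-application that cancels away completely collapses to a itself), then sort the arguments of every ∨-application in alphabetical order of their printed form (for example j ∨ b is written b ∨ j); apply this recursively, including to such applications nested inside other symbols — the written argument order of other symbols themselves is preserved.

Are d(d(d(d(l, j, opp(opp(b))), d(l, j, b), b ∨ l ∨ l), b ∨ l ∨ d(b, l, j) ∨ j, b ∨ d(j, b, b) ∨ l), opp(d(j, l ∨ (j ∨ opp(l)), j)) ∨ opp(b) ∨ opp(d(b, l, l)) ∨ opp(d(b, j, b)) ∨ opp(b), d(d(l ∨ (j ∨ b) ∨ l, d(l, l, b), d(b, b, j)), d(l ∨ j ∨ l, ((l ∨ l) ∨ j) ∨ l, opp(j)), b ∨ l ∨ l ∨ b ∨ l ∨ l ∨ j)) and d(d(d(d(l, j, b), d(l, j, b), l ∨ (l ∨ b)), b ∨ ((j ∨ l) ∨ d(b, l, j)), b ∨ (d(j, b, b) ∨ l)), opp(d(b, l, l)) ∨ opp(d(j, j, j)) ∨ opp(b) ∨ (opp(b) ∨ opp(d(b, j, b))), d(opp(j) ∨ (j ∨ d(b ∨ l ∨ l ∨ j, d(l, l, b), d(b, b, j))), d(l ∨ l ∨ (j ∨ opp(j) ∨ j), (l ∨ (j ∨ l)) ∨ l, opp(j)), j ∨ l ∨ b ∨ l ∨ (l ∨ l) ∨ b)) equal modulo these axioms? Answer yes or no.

Left:  d(d(d(d(l, j, opp(opp(b))), d(l, j, b), b ∨ l ∨ l), b ∨ l ∨ d(b, l, j) ∨ j, b ∨ d(j, b, b) ∨ l), opp(d(j, l ∨ (j ∨ opp(l)), j)) ∨ opp(b) ∨ opp(d(b, l, l)) ∨ opp(d(b, j, b)) ∨ opp(b), d(d(l ∨ (j ∨ b) ∨ l, d(l, l, b), d(b, b, j)), d(l ∨ j ∨ l, ((l ∨ l) ∨ j) ∨ l, opp(j)), b ∨ l ∨ l ∨ b ∨ l ∨ l ∨ j))
  Focus inside:  opp(d(j, l ∨ (j ∨ opp(l)), j)) ∨ opp(b) ∨ opp(d(b, l, l)) ∨ opp(d(b, j, b)) ∨ opp(b)
  Combine occurrences:  opp(d(j, j, j)) ∨ opp(b) ∨ opp(b) ∨ opp(d(b, l, l)) ∨ opp(d(b, j, b))
  Order the arguments:  opp(b) ∨ opp(b) ∨ opp(d(b, j, b)) ∨ opp(d(b, l, l)) ∨ opp(d(j, j, j))
  Rebuild:  d(d(d(d(l, j, b), d(l, j, b), b ∨ l ∨ l), b ∨ d(b, l, j) ∨ j ∨ l, b ∨ d(j, b, b) ∨ l), opp(b) ∨ opp(b) ∨ opp(d(b, j, b)) ∨ opp(d(b, l, l)) ∨ opp(d(j, j, j)), d(d(b ∨ j ∨ l ∨ l, d(l, l, b), d(b, b, j)), d(j ∨ l ∨ l, j ∨ l ∨ l ∨ l, opp(j)), b ∨ b ∨ j ∨ l ∨ l ∨ l ∨ l))
Right:  d(d(d(d(l, j, b), d(l, j, b), l ∨ (l ∨ b)), b ∨ ((j ∨ l) ∨ d(b, l, j)), b ∨ (d(j, b, b) ∨ l)), opp(d(b, l, l)) ∨ opp(d(j, j, j)) ∨ opp(b) ∨ (opp(b) ∨ opp(d(b, j, b))), d(opp(j) ∨ (j ∨ d(b ∨ l ∨ l ∨ j, d(l, l, b), d(b, b, j))), d(l ∨ l ∨ (j ∨ opp(j) ∨ j), (l ∨ (j ∨ l)) ∨ l, opp(j)), j ∨ l ∨ b ∨ l ∨ (l ∨ l) ∨ b))
  Focus inside:  opp(d(b, l, l)) ∨ opp(d(j, j, j)) ∨ opp(b) ∨ (opp(b) ∨ opp(d(b, j, b)))
  Collect terms:  opp(d(b, l, l)) ∨ opp(d(j, j, j)) ∨ opp(b) ∨ opp(b) ∨ opp(d(b, j, b))
  Sort arguments:  opp(b) ∨ opp(b) ∨ opp(d(b, j, b)) ∨ opp(d(b, l, l)) ∨ opp(d(j, j, j))
  Reassemble:  d(d(d(d(l, j, b), d(l, j, b), b ∨ l ∨ l), b ∨ d(b, l, j) ∨ j ∨ l, b ∨ d(j, b, b) ∨ l), opp(b) ∨ opp(b) ∨ opp(d(b, j, b)) ∨ opp(d(b, l, l)) ∨ opp(d(j, j, j)), d(d(b ∨ j ∨ l ∨ l, d(l, l, b), d(b, b, j)), d(j ∨ l ∨ l, j ∨ l ∨ l ∨ l, opp(j)), b ∨ b ∨ j ∨ l ∨ l ∨ l ∨ l))

Answer: yes — both canonical forms are d(d(d(d(l, j, b), d(l, j, b), b ∨ l ∨ l), b ∨ d(b, l, j) ∨ j ∨ l, b ∨ d(j, b, b) ∨ l), opp(b) ∨ opp(b) ∨ opp(d(b, j, b)) ∨ opp(d(b, l, l)) ∨ opp(d(j, j, j)), d(d(b ∨ j ∨ l ∨ l, d(l, l, b), d(b, b, j)), d(j ∨ l ∨ l, j ∨ l ∨ l ∨ l, opp(j)), b ∨ b ∨ j ∨ l ∨ l ∨ l ∨ l))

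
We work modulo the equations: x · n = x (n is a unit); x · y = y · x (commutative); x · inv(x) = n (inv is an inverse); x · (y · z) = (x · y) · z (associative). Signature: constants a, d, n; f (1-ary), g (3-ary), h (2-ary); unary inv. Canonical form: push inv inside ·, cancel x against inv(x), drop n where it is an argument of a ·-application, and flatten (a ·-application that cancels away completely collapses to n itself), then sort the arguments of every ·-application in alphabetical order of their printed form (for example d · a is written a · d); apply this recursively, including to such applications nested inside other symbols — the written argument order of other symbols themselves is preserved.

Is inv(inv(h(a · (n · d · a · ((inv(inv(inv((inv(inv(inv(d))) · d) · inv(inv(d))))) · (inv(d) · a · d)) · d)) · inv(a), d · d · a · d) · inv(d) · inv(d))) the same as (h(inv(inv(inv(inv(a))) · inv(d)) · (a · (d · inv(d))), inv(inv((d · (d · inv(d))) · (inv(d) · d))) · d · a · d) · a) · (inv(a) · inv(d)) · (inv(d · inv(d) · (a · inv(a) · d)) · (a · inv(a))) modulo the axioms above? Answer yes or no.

Left:  inv(inv(h(a · (n · d · a · ((inv(inv(inv((inv(inv(inv(d))) · d) · inv(inv(d))))) · (inv(d) · a · d)) · d)) · inv(a), d · d · a · d) · inv(d) · inv(d)))
  Push inv inside:  distribute inv over · and collapse double inv
  Collect:  h(a · a · d, a · d · d · d) · inv(d) · inv(d)
Right:  (h(inv(inv(inv(inv(a))) · inv(d)) · (a · (d · inv(d))), inv(inv((d · (d · inv(d))) · (inv(d) · d))) · d · a · d) · a) · (inv(a) · inv(d)) · (inv(d · inv(d) · (a · inv(a) · d)) · (a · inv(a)))
  Push inv inside:  distribute inv over · and collapse double inv
  Cancel inverse pairs:  a cancels
  Collect terms:  h(a · a · d, a · d · d · d) · inv(d) · inv(d)

Answer: yes — both canonical forms are h(a · a · d, a · d · d · d) · inv(d) · inv(d)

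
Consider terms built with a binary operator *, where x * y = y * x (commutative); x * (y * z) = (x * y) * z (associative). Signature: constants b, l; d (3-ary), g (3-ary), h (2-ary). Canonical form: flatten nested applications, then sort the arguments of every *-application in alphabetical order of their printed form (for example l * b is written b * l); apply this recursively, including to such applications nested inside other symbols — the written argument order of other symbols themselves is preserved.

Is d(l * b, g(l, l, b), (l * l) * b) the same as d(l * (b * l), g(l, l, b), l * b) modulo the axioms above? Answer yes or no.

Answer: no — d(b * l, g(l, l, b), b * l * l) vs d(b * l * l, g(l, l, b), b * l)

Derivation:
Left:  d(l * b, g(l, l, b), (l * l) * b)
  Work inside:  (l * l) * b
  Flatten:  l * l * b
  Sort arguments:  b * l * l
  Rebuild:  d(b * l, g(l, l, b), b * l * l)
Right:  d(l * (b * l), g(l, l, b), l * b)
  Focus inside:  l * (b * l)
  Un-nest:  l * b * l
  Order the arguments:  b * l * l
  Rebuild:  d(b * l * l, g(l, l, b), b * l)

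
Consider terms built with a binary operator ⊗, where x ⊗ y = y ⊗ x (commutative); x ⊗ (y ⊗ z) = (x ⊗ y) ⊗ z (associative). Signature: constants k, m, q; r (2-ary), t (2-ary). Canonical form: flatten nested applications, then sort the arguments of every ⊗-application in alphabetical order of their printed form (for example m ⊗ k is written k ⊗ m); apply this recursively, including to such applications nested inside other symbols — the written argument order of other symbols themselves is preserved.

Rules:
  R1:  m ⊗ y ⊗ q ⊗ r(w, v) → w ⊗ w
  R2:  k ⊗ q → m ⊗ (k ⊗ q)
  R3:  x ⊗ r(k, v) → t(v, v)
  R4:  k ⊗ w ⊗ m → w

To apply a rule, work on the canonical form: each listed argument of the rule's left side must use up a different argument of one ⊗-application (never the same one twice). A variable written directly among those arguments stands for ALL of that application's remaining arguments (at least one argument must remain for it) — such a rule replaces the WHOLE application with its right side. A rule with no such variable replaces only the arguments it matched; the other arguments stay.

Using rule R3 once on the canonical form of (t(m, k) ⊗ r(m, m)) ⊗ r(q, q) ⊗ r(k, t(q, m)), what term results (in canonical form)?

Answer: t(t(q, m), t(q, m))

Derivation:
Canonical form:  r(k, t(q, m)) ⊗ r(m, m) ⊗ r(q, q) ⊗ t(m, k)
Match R3:  consume r(k, t(q, m));  v := t(q, m), x := r(m, m) ⊗ r(q, q) ⊗ t(m, k)
Every leftover argument binds to the variable; the entire application is replaced.
Giving:  t(t(q, m), t(q, m))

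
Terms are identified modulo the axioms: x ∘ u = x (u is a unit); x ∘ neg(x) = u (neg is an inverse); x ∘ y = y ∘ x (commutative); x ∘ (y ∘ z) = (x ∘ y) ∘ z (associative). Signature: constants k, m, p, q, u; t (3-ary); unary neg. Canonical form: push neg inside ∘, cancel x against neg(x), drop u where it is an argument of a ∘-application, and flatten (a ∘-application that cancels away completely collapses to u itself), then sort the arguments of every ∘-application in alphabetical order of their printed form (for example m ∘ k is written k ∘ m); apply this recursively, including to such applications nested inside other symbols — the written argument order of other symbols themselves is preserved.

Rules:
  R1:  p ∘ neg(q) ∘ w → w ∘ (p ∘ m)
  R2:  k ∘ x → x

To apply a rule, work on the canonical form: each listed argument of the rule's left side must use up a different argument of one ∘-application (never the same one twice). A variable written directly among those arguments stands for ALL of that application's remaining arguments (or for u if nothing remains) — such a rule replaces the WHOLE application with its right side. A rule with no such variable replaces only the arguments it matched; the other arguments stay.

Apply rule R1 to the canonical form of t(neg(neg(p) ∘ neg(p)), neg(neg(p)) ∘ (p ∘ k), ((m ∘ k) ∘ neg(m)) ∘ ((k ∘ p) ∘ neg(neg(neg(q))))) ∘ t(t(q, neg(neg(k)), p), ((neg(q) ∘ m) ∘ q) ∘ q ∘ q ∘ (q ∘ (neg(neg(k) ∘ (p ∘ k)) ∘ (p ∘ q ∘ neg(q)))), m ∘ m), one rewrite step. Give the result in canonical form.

Answer: t(p ∘ p, k ∘ p ∘ p, k ∘ k ∘ m ∘ p) ∘ t(t(q, k, p), m ∘ q ∘ q ∘ q, m ∘ m)

Derivation:
Canonical form:  t(p ∘ p, k ∘ p ∘ p, k ∘ k ∘ neg(q) ∘ p) ∘ t(t(q, k, p), m ∘ q ∘ q ∘ q, m ∘ m)
Match R1:  consume neg(q), p;  w := k ∘ k
The variable takes the whole remainder — replace the entire application.
Result:  t(p ∘ p, k ∘ p ∘ p, k ∘ k ∘ m ∘ p) ∘ t(t(q, k, p), m ∘ q ∘ q ∘ q, m ∘ m)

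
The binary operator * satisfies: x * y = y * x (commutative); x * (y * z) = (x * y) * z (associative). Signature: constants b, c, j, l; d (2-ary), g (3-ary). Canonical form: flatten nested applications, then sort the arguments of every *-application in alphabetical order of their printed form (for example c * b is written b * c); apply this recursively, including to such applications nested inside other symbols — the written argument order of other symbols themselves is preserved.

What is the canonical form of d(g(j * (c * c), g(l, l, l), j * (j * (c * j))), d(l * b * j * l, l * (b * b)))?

Descend into:  j * (j * (c * j))
Flatten:  j * j * c * j
Sort arguments:  c * j * j * j
Reassemble:  d(g(c * c * j, g(l, l, l), c * j * j * j), d(b * j * l * l, b * b * l))

Answer: d(g(c * c * j, g(l, l, l), c * j * j * j), d(b * j * l * l, b * b * l))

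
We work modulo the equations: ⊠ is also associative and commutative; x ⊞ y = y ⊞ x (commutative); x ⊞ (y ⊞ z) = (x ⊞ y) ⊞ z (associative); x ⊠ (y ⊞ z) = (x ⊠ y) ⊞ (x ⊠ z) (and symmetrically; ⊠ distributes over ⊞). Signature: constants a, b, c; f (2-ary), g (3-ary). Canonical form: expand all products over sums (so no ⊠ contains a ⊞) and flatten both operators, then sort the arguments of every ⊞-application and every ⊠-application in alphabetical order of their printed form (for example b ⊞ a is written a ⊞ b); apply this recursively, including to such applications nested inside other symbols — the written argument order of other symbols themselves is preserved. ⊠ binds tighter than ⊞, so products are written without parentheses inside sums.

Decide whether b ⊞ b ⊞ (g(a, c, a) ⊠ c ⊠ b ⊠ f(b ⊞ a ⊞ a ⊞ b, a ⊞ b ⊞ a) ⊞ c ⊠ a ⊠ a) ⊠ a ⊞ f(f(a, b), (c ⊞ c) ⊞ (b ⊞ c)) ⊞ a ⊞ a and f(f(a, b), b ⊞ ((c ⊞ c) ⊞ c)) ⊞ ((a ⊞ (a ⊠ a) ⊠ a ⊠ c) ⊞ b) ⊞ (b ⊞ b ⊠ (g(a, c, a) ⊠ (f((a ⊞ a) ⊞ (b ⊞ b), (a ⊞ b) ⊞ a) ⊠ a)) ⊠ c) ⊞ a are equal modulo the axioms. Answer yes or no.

Answer: yes — both canonical forms are a ⊞ a ⊞ a ⊠ a ⊠ a ⊠ c ⊞ a ⊠ b ⊠ c ⊠ f(a ⊞ a ⊞ b ⊞ b, a ⊞ a ⊞ b) ⊠ g(a, c, a) ⊞ b ⊞ b ⊞ f(f(a, b), b ⊞ c ⊞ c ⊞ c)

Derivation:
Left:  b ⊞ b ⊞ (g(a, c, a) ⊠ c ⊠ b ⊠ f(b ⊞ a ⊞ a ⊞ b, a ⊞ b ⊞ a) ⊞ c ⊠ a ⊠ a) ⊠ a ⊞ f(f(a, b), (c ⊞ c) ⊞ (b ⊞ c)) ⊞ a ⊞ a
  Distribute:  b ⊞ b ⊞ a ⊠ b ⊠ c ⊠ f(a ⊞ a ⊞ b ⊞ b, a ⊞ a ⊞ b) ⊠ g(a, c, a) ⊞ a ⊠ a ⊠ a ⊠ c ⊞ f(f(a, b), b ⊞ c ⊞ c ⊞ c) ⊞ a ⊞ a
  Order the arguments:  a ⊞ a ⊞ a ⊠ a ⊠ a ⊠ c ⊞ a ⊠ b ⊠ c ⊠ f(a ⊞ a ⊞ b ⊞ b, a ⊞ a ⊞ b) ⊠ g(a, c, a) ⊞ b ⊞ b ⊞ f(f(a, b), b ⊞ c ⊞ c ⊞ c)
Right:  f(f(a, b), b ⊞ ((c ⊞ c) ⊞ c)) ⊞ ((a ⊞ (a ⊠ a) ⊠ a ⊠ c) ⊞ b) ⊞ (b ⊞ b ⊠ (g(a, c, a) ⊠ (f((a ⊞ a) ⊞ (b ⊞ b), (a ⊞ b) ⊞ a) ⊠ a)) ⊠ c) ⊞ a
  Un-nest:  f(f(a, b), b ⊞ c ⊞ c ⊞ c) ⊞ a ⊞ a ⊠ a ⊠ a ⊠ c ⊞ b ⊞ b ⊞ a ⊠ b ⊠ c ⊠ f(a ⊞ a ⊞ b ⊞ b, a ⊞ a ⊞ b) ⊠ g(a, c, a) ⊞ a
  Order the arguments:  a ⊞ a ⊞ a ⊠ a ⊠ a ⊠ c ⊞ a ⊠ b ⊠ c ⊠ f(a ⊞ a ⊞ b ⊞ b, a ⊞ a ⊞ b) ⊠ g(a, c, a) ⊞ b ⊞ b ⊞ f(f(a, b), b ⊞ c ⊞ c ⊞ c)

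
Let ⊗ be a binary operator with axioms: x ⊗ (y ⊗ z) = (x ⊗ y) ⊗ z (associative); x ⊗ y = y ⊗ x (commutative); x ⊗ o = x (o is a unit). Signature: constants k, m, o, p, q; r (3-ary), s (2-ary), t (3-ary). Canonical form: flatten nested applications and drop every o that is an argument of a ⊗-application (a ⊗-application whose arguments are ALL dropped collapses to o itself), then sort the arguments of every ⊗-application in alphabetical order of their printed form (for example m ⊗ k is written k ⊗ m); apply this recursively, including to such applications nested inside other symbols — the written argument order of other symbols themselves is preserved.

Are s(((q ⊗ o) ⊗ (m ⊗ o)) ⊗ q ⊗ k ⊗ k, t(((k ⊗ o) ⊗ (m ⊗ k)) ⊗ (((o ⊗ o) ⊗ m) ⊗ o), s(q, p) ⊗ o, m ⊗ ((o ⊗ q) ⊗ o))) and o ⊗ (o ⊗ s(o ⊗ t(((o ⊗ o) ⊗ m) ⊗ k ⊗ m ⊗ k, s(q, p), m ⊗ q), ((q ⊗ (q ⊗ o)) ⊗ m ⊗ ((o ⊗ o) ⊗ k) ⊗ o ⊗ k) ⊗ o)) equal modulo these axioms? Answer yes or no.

Answer: no — s(k ⊗ k ⊗ m ⊗ q ⊗ q, t(k ⊗ k ⊗ m ⊗ m, s(q, p), m ⊗ q)) vs s(t(k ⊗ k ⊗ m ⊗ m, s(q, p), m ⊗ q), k ⊗ k ⊗ m ⊗ q ⊗ q)

Derivation:
Left:  s(((q ⊗ o) ⊗ (m ⊗ o)) ⊗ q ⊗ k ⊗ k, t(((k ⊗ o) ⊗ (m ⊗ k)) ⊗ (((o ⊗ o) ⊗ m) ⊗ o), s(q, p) ⊗ o, m ⊗ ((o ⊗ q) ⊗ o)))
  Focus inside:  ((k ⊗ o) ⊗ (m ⊗ k)) ⊗ (((o ⊗ o) ⊗ m) ⊗ o)
  Flatten:  k ⊗ o ⊗ m ⊗ k ⊗ o ⊗ o ⊗ m ⊗ o
  Unit:  drop o (×4)
  Sort arguments:  k ⊗ k ⊗ m ⊗ m
  Put back:  s(k ⊗ k ⊗ m ⊗ q ⊗ q, t(k ⊗ k ⊗ m ⊗ m, s(q, p), m ⊗ q))
Right:  o ⊗ (o ⊗ s(o ⊗ t(((o ⊗ o) ⊗ m) ⊗ k ⊗ m ⊗ k, s(q, p), m ⊗ q), ((q ⊗ (q ⊗ o)) ⊗ m ⊗ ((o ⊗ o) ⊗ k) ⊗ o ⊗ k) ⊗ o))
  Un-nest:  o ⊗ o ⊗ s(o ⊗ t(((o ⊗ o) ⊗ m) ⊗ k ⊗ m ⊗ k, s(q, p), m ⊗ q), ((q ⊗ (q ⊗ o)) ⊗ m ⊗ ((o ⊗ o) ⊗ k) ⊗ o ⊗ k) ⊗ o)
  Simplify inside:  s(o ⊗ t(((o ⊗ o) ⊗ m) ⊗ k ⊗ m ⊗ k, s(q, p), m ⊗ q), ((q ⊗ (q ⊗ o)) ⊗ m ⊗ ((o ⊗ o) ⊗ k) ⊗ o ⊗ k) ⊗ o)  →  s(t(k ⊗ k ⊗ m ⊗ m, s(q, p), m ⊗ q), k ⊗ k ⊗ m ⊗ q ⊗ q)
  Units out:  drop o (×2)
  Sort:  s(t(k ⊗ k ⊗ m ⊗ m, s(q, p), m ⊗ q), k ⊗ k ⊗ m ⊗ q ⊗ q)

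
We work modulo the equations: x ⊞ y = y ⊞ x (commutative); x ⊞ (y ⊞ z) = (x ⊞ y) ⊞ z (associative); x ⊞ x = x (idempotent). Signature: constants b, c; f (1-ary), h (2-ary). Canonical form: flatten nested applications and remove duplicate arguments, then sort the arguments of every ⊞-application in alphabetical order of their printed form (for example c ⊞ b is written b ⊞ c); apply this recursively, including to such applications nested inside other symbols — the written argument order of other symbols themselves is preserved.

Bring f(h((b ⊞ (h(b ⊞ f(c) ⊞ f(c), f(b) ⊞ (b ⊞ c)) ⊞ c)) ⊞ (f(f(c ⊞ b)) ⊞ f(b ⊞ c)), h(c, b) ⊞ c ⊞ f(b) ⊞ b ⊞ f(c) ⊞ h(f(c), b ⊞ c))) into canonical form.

Work inside:  (b ⊞ (h(b ⊞ f(c) ⊞ f(c), f(b) ⊞ (b ⊞ c)) ⊞ c)) ⊞ (f(f(c ⊞ b)) ⊞ f(b ⊞ c))
Un-nest:  b ⊞ h(b ⊞ f(c) ⊞ f(c), f(b) ⊞ (b ⊞ c)) ⊞ c ⊞ f(f(c ⊞ b)) ⊞ f(b ⊞ c)
Canonicalize subterm:  h(b ⊞ f(c) ⊞ f(c), f(b) ⊞ (b ⊞ c))  →  h(b ⊞ f(c), b ⊞ c ⊞ f(b))
Inside:  f(f(c ⊞ b))  →  f(f(b ⊞ c))
Sort:  b ⊞ c ⊞ f(b ⊞ c) ⊞ f(f(b ⊞ c)) ⊞ h(b ⊞ f(c), b ⊞ c ⊞ f(b))
Rebuild:  f(h(b ⊞ c ⊞ f(b ⊞ c) ⊞ f(f(b ⊞ c)) ⊞ h(b ⊞ f(c), b ⊞ c ⊞ f(b)), b ⊞ c ⊞ f(b) ⊞ f(c) ⊞ h(c, b) ⊞ h(f(c), b ⊞ c)))

Answer: f(h(b ⊞ c ⊞ f(b ⊞ c) ⊞ f(f(b ⊞ c)) ⊞ h(b ⊞ f(c), b ⊞ c ⊞ f(b)), b ⊞ c ⊞ f(b) ⊞ f(c) ⊞ h(c, b) ⊞ h(f(c), b ⊞ c)))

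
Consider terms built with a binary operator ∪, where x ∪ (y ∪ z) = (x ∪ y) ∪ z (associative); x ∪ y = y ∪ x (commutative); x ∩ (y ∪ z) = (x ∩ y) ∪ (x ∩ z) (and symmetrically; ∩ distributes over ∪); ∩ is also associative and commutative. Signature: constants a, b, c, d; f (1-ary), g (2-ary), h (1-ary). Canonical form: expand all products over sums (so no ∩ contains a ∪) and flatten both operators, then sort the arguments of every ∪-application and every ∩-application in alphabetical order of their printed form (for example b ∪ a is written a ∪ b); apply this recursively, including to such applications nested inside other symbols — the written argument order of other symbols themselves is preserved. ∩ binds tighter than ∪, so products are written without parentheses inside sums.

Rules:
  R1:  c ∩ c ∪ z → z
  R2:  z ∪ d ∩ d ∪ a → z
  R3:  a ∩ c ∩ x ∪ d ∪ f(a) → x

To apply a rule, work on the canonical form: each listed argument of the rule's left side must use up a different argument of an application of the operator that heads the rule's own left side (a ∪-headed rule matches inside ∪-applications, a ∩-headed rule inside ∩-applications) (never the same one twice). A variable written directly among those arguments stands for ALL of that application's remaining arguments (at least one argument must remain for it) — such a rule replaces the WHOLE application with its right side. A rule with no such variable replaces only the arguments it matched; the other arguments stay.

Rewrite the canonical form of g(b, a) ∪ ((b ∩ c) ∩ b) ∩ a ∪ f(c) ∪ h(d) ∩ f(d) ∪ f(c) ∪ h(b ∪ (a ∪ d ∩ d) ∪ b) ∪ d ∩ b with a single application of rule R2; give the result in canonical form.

Canonical form:  a ∩ b ∩ b ∩ c ∪ b ∩ d ∪ f(c) ∪ f(c) ∪ f(d) ∩ h(d) ∪ g(b, a) ∪ h(a ∪ b ∪ b ∪ d ∩ d)
R2 matches:  uses a, d ∩ d;  z := b ∪ b
The variable takes the whole remainder — replace the entire application.
Result:  a ∩ b ∩ b ∩ c ∪ b ∩ d ∪ f(c) ∪ f(c) ∪ f(d) ∩ h(d) ∪ g(b, a) ∪ h(b ∪ b)

Answer: a ∩ b ∩ b ∩ c ∪ b ∩ d ∪ f(c) ∪ f(c) ∪ f(d) ∩ h(d) ∪ g(b, a) ∪ h(b ∪ b)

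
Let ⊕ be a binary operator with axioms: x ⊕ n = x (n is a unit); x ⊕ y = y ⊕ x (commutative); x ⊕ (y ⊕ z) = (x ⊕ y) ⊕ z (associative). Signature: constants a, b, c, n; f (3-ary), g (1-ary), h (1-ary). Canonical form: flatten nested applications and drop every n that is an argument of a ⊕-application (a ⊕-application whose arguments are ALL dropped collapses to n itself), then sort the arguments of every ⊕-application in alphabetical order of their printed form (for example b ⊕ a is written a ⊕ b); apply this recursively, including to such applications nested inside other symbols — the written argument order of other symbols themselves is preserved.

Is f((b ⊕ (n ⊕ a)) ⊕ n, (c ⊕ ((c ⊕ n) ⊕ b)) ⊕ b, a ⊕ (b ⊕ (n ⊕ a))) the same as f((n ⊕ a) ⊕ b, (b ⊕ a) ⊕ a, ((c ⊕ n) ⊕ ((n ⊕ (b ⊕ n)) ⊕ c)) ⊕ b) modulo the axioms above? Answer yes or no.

Left:  f((b ⊕ (n ⊕ a)) ⊕ n, (c ⊕ ((c ⊕ n) ⊕ b)) ⊕ b, a ⊕ (b ⊕ (n ⊕ a)))
  Work inside:  (c ⊕ ((c ⊕ n) ⊕ b)) ⊕ b
  Flatten:  c ⊕ c ⊕ n ⊕ b ⊕ b
  Unit:  drop n
  Sort arguments:  b ⊕ b ⊕ c ⊕ c
  Reassemble:  f(a ⊕ b, b ⊕ b ⊕ c ⊕ c, a ⊕ a ⊕ b)
Right:  f((n ⊕ a) ⊕ b, (b ⊕ a) ⊕ a, ((c ⊕ n) ⊕ ((n ⊕ (b ⊕ n)) ⊕ c)) ⊕ b)
  Focus inside:  ((c ⊕ n) ⊕ ((n ⊕ (b ⊕ n)) ⊕ c)) ⊕ b
  Flatten:  c ⊕ n ⊕ n ⊕ b ⊕ n ⊕ c ⊕ b
  Units out:  drop n (×3)
  Sort:  b ⊕ b ⊕ c ⊕ c
  Put back:  f(a ⊕ b, a ⊕ a ⊕ b, b ⊕ b ⊕ c ⊕ c)

Answer: no — f(a ⊕ b, b ⊕ b ⊕ c ⊕ c, a ⊕ a ⊕ b) vs f(a ⊕ b, a ⊕ a ⊕ b, b ⊕ b ⊕ c ⊕ c)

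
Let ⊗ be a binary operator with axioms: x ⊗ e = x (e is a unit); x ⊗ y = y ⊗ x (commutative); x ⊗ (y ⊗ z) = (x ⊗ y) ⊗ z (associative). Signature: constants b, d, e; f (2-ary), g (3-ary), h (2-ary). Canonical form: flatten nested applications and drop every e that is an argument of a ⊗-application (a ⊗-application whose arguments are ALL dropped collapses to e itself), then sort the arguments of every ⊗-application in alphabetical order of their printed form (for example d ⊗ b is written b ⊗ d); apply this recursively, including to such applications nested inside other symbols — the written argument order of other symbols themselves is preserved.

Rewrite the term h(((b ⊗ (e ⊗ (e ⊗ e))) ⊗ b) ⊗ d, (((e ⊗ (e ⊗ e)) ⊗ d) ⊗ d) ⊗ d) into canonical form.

Work inside:  (((e ⊗ (e ⊗ e)) ⊗ d) ⊗ d) ⊗ d
Merge nested applications:  e ⊗ e ⊗ e ⊗ d ⊗ d ⊗ d
Unit:  drop e (×3)
Order the arguments:  d ⊗ d ⊗ d
Rebuild:  h(b ⊗ b ⊗ d, d ⊗ d ⊗ d)

Answer: h(b ⊗ b ⊗ d, d ⊗ d ⊗ d)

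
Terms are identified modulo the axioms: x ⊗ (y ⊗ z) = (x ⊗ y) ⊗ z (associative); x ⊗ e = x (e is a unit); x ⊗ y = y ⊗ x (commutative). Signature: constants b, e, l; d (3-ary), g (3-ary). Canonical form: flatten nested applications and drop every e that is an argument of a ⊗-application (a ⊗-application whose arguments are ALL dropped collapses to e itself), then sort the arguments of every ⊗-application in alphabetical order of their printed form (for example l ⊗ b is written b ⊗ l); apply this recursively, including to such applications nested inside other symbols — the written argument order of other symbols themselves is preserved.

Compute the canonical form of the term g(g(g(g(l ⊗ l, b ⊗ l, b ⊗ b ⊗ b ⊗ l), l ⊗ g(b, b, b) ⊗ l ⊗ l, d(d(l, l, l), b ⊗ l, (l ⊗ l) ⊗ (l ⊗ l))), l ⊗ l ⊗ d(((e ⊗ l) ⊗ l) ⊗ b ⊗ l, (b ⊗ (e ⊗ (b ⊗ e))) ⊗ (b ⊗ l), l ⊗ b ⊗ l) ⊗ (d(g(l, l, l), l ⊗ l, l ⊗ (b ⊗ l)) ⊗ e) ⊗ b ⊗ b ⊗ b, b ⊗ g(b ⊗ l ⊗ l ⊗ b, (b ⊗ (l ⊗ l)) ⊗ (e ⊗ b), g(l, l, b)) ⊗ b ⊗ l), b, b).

Answer: g(g(g(g(l ⊗ l, b ⊗ l, b ⊗ b ⊗ b ⊗ l), g(b, b, b) ⊗ l ⊗ l ⊗ l, d(d(l, l, l), b ⊗ l, l ⊗ l ⊗ l ⊗ l)), b ⊗ b ⊗ b ⊗ d(b ⊗ l ⊗ l ⊗ l, b ⊗ b ⊗ b ⊗ l, b ⊗ l ⊗ l) ⊗ d(g(l, l, l), l ⊗ l, b ⊗ l ⊗ l) ⊗ l ⊗ l, b ⊗ b ⊗ g(b ⊗ b ⊗ l ⊗ l, b ⊗ b ⊗ l ⊗ l, g(l, l, b)) ⊗ l), b, b)

Derivation:
Descend into:  l ⊗ l ⊗ d(((e ⊗ l) ⊗ l) ⊗ b ⊗ l, (b ⊗ (e ⊗ (b ⊗ e))) ⊗ (b ⊗ l), l ⊗ b ⊗ l) ⊗ (d(g(l, l, l), l ⊗ l, l ⊗ (b ⊗ l)) ⊗ e) ⊗ b ⊗ b ⊗ b
Flatten:  l ⊗ l ⊗ d(((e ⊗ l) ⊗ l) ⊗ b ⊗ l, (b ⊗ (e ⊗ (b ⊗ e))) ⊗ (b ⊗ l), l ⊗ b ⊗ l) ⊗ d(g(l, l, l), l ⊗ l, l ⊗ (b ⊗ l)) ⊗ e ⊗ b ⊗ b ⊗ b
Simplify inside:  d(((e ⊗ l) ⊗ l) ⊗ b ⊗ l, (b ⊗ (e ⊗ (b ⊗ e))) ⊗ (b ⊗ l), l ⊗ b ⊗ l)  →  d(b ⊗ l ⊗ l ⊗ l, b ⊗ b ⊗ b ⊗ l, b ⊗ l ⊗ l)
Simplify inside:  d(g(l, l, l), l ⊗ l, l ⊗ (b ⊗ l))  →  d(g(l, l, l), l ⊗ l, b ⊗ l ⊗ l)
Units out:  drop e
Order the arguments:  b ⊗ b ⊗ b ⊗ d(b ⊗ l ⊗ l ⊗ l, b ⊗ b ⊗ b ⊗ l, b ⊗ l ⊗ l) ⊗ d(g(l, l, l), l ⊗ l, b ⊗ l ⊗ l) ⊗ l ⊗ l
Reassemble:  g(g(g(g(l ⊗ l, b ⊗ l, b ⊗ b ⊗ b ⊗ l), g(b, b, b) ⊗ l ⊗ l ⊗ l, d(d(l, l, l), b ⊗ l, l ⊗ l ⊗ l ⊗ l)), b ⊗ b ⊗ b ⊗ d(b ⊗ l ⊗ l ⊗ l, b ⊗ b ⊗ b ⊗ l, b ⊗ l ⊗ l) ⊗ d(g(l, l, l), l ⊗ l, b ⊗ l ⊗ l) ⊗ l ⊗ l, b ⊗ b ⊗ g(b ⊗ b ⊗ l ⊗ l, b ⊗ b ⊗ l ⊗ l, g(l, l, b)) ⊗ l), b, b)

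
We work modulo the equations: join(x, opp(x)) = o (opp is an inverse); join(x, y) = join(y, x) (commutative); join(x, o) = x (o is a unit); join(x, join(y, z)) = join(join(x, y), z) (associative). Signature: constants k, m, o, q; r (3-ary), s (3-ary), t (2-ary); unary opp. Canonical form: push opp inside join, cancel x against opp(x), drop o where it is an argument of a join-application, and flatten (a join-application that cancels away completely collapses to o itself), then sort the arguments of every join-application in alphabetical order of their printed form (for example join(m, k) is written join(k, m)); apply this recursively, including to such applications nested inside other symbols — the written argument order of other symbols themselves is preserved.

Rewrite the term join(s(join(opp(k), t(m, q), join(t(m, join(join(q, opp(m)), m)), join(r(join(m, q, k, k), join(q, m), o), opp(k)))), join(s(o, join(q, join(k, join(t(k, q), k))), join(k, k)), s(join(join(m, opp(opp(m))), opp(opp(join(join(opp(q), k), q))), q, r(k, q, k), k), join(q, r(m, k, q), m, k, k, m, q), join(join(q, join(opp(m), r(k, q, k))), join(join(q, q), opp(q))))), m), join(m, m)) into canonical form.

Push opp inside:  distribute opp over join and collapse double opp
Combine occurrences:  join(s(join(opp(k), opp(k), r(join(k, k, m, q), join(m, q), o), t(m, q), t(m, q)), join(s(join(k, k, m, m, q, r(k, q, k)), join(k, k, m, m, q, q, r(m, k, q)), join(opp(m), q, q, r(k, q, k))), s(o, join(k, k, q, t(k, q)), join(k, k))), m), m, m)
Sort:  join(m, m, s(join(opp(k), opp(k), r(join(k, k, m, q), join(m, q), o), t(m, q), t(m, q)), join(s(join(k, k, m, m, q, r(k, q, k)), join(k, k, m, m, q, q, r(m, k, q)), join(opp(m), q, q, r(k, q, k))), s(o, join(k, k, q, t(k, q)), join(k, k))), m))

Answer: join(m, m, s(join(opp(k), opp(k), r(join(k, k, m, q), join(m, q), o), t(m, q), t(m, q)), join(s(join(k, k, m, m, q, r(k, q, k)), join(k, k, m, m, q, q, r(m, k, q)), join(opp(m), q, q, r(k, q, k))), s(o, join(k, k, q, t(k, q)), join(k, k))), m))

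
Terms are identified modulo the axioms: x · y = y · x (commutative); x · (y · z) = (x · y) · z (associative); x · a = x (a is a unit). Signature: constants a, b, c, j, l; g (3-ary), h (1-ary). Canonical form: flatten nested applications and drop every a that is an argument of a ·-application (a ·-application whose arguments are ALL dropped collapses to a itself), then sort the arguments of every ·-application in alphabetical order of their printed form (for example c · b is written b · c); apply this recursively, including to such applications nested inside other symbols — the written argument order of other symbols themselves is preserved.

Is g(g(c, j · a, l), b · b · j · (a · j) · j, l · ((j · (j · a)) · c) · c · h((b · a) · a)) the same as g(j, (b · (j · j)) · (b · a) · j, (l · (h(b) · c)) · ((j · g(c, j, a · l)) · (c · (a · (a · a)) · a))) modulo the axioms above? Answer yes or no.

Left:  g(g(c, j · a, l), b · b · j · (a · j) · j, l · ((j · (j · a)) · c) · c · h((b · a) · a))
  Work inside:  l · ((j · (j · a)) · c) · c · h((b · a) · a)
  Flatten:  l · j · j · a · c · c · h((b · a) · a)
  Inside:  h((b · a) · a)  →  h(b)
  Units out:  drop a
  Sort arguments:  c · c · h(b) · j · j · l
  Rebuild:  g(g(c, j, l), b · b · j · j · j, c · c · h(b) · j · j · l)
Right:  g(j, (b · (j · j)) · (b · a) · j, (l · (h(b) · c)) · ((j · g(c, j, a · l)) · (c · (a · (a · a)) · a)))
  Focus inside:  (l · (h(b) · c)) · ((j · g(c, j, a · l)) · (c · (a · (a · a)) · a))
  Un-nest:  l · h(b) · c · j · g(c, j, a · l) · c · a · a · a · a
  Inside:  g(c, j, a · l)  →  g(c, j, l)
  Unit:  drop a (×4)
  Sort:  c · c · g(c, j, l) · h(b) · j · l
  Put back:  g(j, b · b · j · j · j, c · c · g(c, j, l) · h(b) · j · l)

Answer: no — g(g(c, j, l), b · b · j · j · j, c · c · h(b) · j · j · l) vs g(j, b · b · j · j · j, c · c · g(c, j, l) · h(b) · j · l)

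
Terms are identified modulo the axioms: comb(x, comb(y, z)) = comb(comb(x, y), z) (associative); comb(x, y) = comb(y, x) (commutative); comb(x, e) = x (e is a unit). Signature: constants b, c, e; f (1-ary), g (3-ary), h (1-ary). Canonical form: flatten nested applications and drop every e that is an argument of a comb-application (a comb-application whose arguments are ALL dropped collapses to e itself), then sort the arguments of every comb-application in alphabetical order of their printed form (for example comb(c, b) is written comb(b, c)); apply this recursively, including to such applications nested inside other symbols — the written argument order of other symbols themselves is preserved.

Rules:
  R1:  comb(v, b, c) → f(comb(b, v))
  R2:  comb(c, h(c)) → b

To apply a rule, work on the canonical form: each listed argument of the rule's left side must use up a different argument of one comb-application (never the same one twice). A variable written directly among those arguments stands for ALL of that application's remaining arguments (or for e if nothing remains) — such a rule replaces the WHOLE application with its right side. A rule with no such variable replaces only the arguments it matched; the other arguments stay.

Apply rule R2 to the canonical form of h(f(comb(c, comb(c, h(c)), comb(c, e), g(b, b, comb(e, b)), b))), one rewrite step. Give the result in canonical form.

Answer: h(f(comb(b, b, c, c, g(b, b, b))))

Derivation:
Canonical form:  h(f(comb(b, c, c, c, g(b, b, b), h(c))))
Match R2:  consume c, h(c)
Giving:  h(f(comb(b, b, c, c, g(b, b, b))))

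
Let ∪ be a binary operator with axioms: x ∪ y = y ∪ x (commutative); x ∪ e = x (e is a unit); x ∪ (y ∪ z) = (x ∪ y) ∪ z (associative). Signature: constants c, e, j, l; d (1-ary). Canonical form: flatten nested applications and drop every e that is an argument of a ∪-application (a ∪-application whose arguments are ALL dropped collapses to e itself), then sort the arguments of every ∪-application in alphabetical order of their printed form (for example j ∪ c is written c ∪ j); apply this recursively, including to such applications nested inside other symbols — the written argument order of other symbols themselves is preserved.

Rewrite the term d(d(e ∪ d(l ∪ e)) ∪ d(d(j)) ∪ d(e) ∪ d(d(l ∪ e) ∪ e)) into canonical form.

Work inside:  d(e ∪ d(l ∪ e)) ∪ d(d(j)) ∪ d(e) ∪ d(d(l ∪ e) ∪ e)
Canonicalize subterm:  d(e ∪ d(l ∪ e))  →  d(d(l))
Inside:  d(d(l ∪ e) ∪ e)  →  d(d(l))
Order the arguments:  d(d(j)) ∪ d(d(l)) ∪ d(d(l)) ∪ d(e)
Reassemble:  d(d(d(j)) ∪ d(d(l)) ∪ d(d(l)) ∪ d(e))

Answer: d(d(d(j)) ∪ d(d(l)) ∪ d(d(l)) ∪ d(e))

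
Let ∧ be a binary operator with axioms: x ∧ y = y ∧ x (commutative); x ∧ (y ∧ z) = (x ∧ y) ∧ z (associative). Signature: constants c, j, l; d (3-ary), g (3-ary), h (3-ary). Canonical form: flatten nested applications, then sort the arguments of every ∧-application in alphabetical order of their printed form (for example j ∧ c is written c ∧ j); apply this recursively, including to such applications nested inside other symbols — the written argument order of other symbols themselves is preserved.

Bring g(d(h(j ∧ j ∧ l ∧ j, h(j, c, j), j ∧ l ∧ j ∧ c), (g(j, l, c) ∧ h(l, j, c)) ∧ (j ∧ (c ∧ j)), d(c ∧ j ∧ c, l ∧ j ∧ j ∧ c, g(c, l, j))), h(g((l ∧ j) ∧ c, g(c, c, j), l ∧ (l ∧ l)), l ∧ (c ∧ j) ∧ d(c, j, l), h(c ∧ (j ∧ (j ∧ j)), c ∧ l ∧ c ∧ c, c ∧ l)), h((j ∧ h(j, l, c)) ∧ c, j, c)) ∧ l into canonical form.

Canonicalize subterm:  g(d(h(j ∧ j ∧ l ∧ j, h(j, c, j), j ∧ l ∧ j ∧ c), (g(j, l, c) ∧ h(l, j, c)) ∧ (j ∧ (c ∧ j)), d(c ∧ j ∧ c, l ∧ j ∧ j ∧ c, g(c, l, j))), h(g((l ∧ j) ∧ c, g(c, c, j), l ∧ (l ∧ l)), l ∧ (c ∧ j) ∧ d(c, j, l), h(c ∧ (j ∧ (j ∧ j)), c ∧ l ∧ c ∧ c, c ∧ l)), h((j ∧ h(j, l, c)) ∧ c, j, c))  →  g(d(h(j ∧ j ∧ j ∧ l, h(j, c, j), c ∧ j ∧ j ∧ l), c ∧ g(j, l, c) ∧ h(l, j, c) ∧ j ∧ j, d(c ∧ c ∧ j, c ∧ j ∧ j ∧ l, g(c, l, j))), h(g(c ∧ j ∧ l, g(c, c, j), l ∧ l ∧ l), c ∧ d(c, j, l) ∧ j ∧ l, h(c ∧ j ∧ j ∧ j, c ∧ c ∧ c ∧ l, c ∧ l)), h(c ∧ h(j, l, c) ∧ j, j, c))
Order the arguments:  g(d(h(j ∧ j ∧ j ∧ l, h(j, c, j), c ∧ j ∧ j ∧ l), c ∧ g(j, l, c) ∧ h(l, j, c) ∧ j ∧ j, d(c ∧ c ∧ j, c ∧ j ∧ j ∧ l, g(c, l, j))), h(g(c ∧ j ∧ l, g(c, c, j), l ∧ l ∧ l), c ∧ d(c, j, l) ∧ j ∧ l, h(c ∧ j ∧ j ∧ j, c ∧ c ∧ c ∧ l, c ∧ l)), h(c ∧ h(j, l, c) ∧ j, j, c)) ∧ l

Answer: g(d(h(j ∧ j ∧ j ∧ l, h(j, c, j), c ∧ j ∧ j ∧ l), c ∧ g(j, l, c) ∧ h(l, j, c) ∧ j ∧ j, d(c ∧ c ∧ j, c ∧ j ∧ j ∧ l, g(c, l, j))), h(g(c ∧ j ∧ l, g(c, c, j), l ∧ l ∧ l), c ∧ d(c, j, l) ∧ j ∧ l, h(c ∧ j ∧ j ∧ j, c ∧ c ∧ c ∧ l, c ∧ l)), h(c ∧ h(j, l, c) ∧ j, j, c)) ∧ l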